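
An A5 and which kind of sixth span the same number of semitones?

minor

An augmented fifth spans 8 semitones.
A sixth spanning 8 semitones is minor (the major sixth is 9).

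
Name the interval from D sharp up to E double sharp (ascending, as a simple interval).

augmented second

The letter names run D→E, a span of 1 letter step, so the interval is some kind of second.
D# to E## is 3 semitones. A major second is 2, so 3 makes it augmented.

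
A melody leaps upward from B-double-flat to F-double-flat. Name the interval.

The letter names run B→F, a span of 4 letter steps, so the interval is some kind of fifth.
Bbb to Fbb is 6 semitones. A perfect fifth is 7, so 6 makes it diminished.

diminished fifth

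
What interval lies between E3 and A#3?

Counting letters E–F–G–A gives a fourth.
E→A# = 6 semitones, 1 wider than the perfect fourth (5), so augmented.

augmented fourth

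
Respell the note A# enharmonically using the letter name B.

Plain B sits 1 semitone above A#, so on the letter B the same pitch needs a flat: Bb.

Bb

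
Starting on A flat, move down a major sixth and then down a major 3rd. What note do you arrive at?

Abb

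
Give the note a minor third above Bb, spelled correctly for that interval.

B up a major third is D#, so the target letter is D.
From Bb, a minor third is 3 semitones up: Db.

Db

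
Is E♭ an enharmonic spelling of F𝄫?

Eb is pitch class 3; Fbb is pitch class 3.
All spellings map to pitch class 3, so they are enharmonically equivalent.

Yes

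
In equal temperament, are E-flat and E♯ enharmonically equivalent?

No

Two spellings are enharmonically equivalent only if they share a pitch class.
Here Eb → 3, E# → 5; 3 ≠ 5, so they are not.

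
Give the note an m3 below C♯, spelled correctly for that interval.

A#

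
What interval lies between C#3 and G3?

The letter names run C→G, a span of 4 letter steps, so the interval is some kind of fifth.
C# to G is 6 semitones. A perfect fifth is 7, so 6 makes it diminished.

diminished fifth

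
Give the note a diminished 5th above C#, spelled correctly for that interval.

G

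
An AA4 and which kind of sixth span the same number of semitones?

diminished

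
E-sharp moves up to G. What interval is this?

Counting letters E–F–G gives a third.
E#→G = 2 semitones, 2 narrower than the major third (4), so diminished.

diminished third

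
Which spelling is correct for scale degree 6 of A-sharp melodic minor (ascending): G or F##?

Each scale degree takes a distinct letter name. Degree 6 of a scale on A must use the letter F.
F## and G are enharmonically the same pitch, but only F## uses the letter F, so it is the correct spelling here.

F##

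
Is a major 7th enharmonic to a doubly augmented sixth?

Yes

A major seventh spans 11 semitones; a doubly augmented sixth spans 11.
They are enharmonically equivalent.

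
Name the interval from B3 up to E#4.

Counting letters B–C–D–E gives a fourth.
B→E# = 6 semitones, 1 wider than the perfect fourth (5), so augmented.

augmented fourth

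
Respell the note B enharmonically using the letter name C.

Plain C sits 1 semitone above B, so on the letter C the same pitch needs a flat: Cb.

Cb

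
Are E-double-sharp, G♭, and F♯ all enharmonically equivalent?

Yes

E## is pitch class 6; Gb is pitch class 6; F# is pitch class 6.
All spellings map to pitch class 6, so they are enharmonically equivalent.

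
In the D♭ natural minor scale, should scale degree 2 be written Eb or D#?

Eb

Each scale degree takes a distinct letter name. Degree 2 of a scale on D must use the letter E.
Eb and D# are enharmonically the same pitch, but only Eb uses the letter E, so it is the correct spelling here.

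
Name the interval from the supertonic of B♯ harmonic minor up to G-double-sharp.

perfect fifth

The supertonic of B# harmonic minor is C##.
C## up to G##: letters C→G make it a fifth; 7 semitones makes it perfect.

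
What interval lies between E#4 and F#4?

minor second

The letter names run E→F, a span of 1 letter step, so the interval is some kind of second.
E# to F# is 1 semitone. A major second is 2, so 1 makes it minor.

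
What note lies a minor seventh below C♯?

A seventh below C lands on the letter D.
A minor seventh spans 10 semitones, so C# moves to pitch class 3. On the letter D that is D#.

D#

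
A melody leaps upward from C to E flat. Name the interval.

minor third

Counting letters C–D–E gives a third.
C→Eb = 3 semitones, 1 narrower than the major third (4), so minor.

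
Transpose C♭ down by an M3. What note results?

C down a major third is Ab, so the target letter is A.
From Cb, a major third is 4 semitones down: Abb.

Abb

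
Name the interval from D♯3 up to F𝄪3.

major third

Counting letters D–E–F gives a third.
D#→F## = 4 semitones, exactly the major third.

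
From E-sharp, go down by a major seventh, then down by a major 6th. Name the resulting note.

A

A major seventh down from E# is F# (letter F, 11 semitones down).
A major sixth down from F# is A (letter A, 9 semitones down).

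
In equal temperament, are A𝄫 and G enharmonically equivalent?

Abb is pitch class 7; G is pitch class 7.
All spellings map to pitch class 7, so they are enharmonically equivalent.

Yes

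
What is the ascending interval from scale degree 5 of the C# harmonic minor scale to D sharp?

perfect fifth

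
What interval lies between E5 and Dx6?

augmented seventh

Counting letters E–F–G–A–B–C–D gives a seventh.
E→D## = 12 semitones, 1 wider than the major seventh (11), so augmented.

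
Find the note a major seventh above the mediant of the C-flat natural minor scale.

The mediant of Cb natural minor is Ebb.
A major seventh (11 semitones) above Ebb lands on the letter D, giving Db.

Db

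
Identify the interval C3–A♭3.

minor sixth

Counting letters C–D–E–F–G–A gives a sixth.
C→Ab = 8 semitones, 1 narrower than the major sixth (9), so minor.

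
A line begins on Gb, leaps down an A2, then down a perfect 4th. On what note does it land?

Cbb

An augmented second down from Gb is Fbb (letter F, 3 semitones down).
A perfect fourth down from Fbb is Cbb (letter C, 5 semitones down).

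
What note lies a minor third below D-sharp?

D down a major third is Bb, so the target letter is B.
From D#, a minor third is 3 semitones down: B#.

B#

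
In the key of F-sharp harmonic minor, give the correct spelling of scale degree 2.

G#

The F# harmonic minor scale runs F# G# A B C# D E#.
Degree 2 is G#.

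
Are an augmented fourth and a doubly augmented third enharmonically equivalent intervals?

Yes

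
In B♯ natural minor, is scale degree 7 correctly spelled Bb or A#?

Each scale degree takes a distinct letter name. Degree 7 of a scale on B must use the letter A.
A# and Bb are enharmonically the same pitch, but only A# uses the letter A, so it is the correct spelling here.

A#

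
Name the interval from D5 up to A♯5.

augmented fifth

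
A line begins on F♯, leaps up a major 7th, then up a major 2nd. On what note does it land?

A major seventh up from F# is E# (letter E, 11 semitones up).
A major second up from E# is F## (letter F, 2 semitones up).

F##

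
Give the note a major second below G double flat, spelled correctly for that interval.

Fbb

G down a major second is F, so the target letter is F.
From Gbb, a major second is 2 semitones down: Fbb.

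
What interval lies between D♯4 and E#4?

major second

The letter names run D→E, a span of 1 letter step, so the interval is some kind of second.
D# to E# is 2 semitones. A major second is 2, so 2 makes it major.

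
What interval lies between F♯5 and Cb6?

doubly diminished fifth

Counting letters F–G–A–B–C gives a fifth.
F#→Cb = 5 semitones, 2 narrower than the perfect fifth (7), so doubly diminished.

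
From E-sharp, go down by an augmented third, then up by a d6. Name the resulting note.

An augmented third down from E# is C (letter C, 5 semitones down).
A diminished sixth up from C is Abb (letter A, 7 semitones up).

Abb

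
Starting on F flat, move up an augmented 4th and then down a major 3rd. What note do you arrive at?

Gb

An augmented fourth up from Fb is Bb (letter B, 6 semitones up).
A major third down from Bb is Gb (letter G, 4 semitones down).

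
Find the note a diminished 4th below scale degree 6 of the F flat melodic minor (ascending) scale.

Scale degree 6 of Fb melodic minor (ascending) is Db.
A diminished fourth (4 semitones) below Db lands on the letter A, giving A.

A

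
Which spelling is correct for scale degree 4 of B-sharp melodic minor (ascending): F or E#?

Each scale degree takes a distinct letter name. Degree 4 of a scale on B must use the letter E.
E# and F are enharmonically the same pitch, but only E# uses the letter E, so it is the correct spelling here.

E#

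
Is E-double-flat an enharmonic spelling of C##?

Yes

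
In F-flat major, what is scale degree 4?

Degree 4 takes the letter 3 steps above F, which is B.
In major, degree 4 sits 5 semitones above the tonic. Fb + 5 semitones is pitch class 9, spelled on B as Bbb.

Bbb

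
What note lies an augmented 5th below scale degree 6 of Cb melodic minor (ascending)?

Scale degree 6 of Cb melodic minor (ascending) is Ab.
An augmented fifth (8 semitones) below Ab lands on the letter D, giving Dbb.

Dbb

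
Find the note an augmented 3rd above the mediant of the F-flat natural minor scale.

C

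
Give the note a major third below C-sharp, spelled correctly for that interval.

A third below C lands on the letter A.
A major third spans 4 semitones, so C# moves to pitch class 9. On the letter A that is A.

A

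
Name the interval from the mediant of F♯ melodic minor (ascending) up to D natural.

The mediant of F# melodic minor (ascending) is A.
A up to D: letters A→D make it a fourth; 5 semitones makes it perfect.

perfect fourth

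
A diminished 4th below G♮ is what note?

A fourth below G lands on the letter D.
A diminished fourth spans 4 semitones, so G moves to pitch class 3. On the letter D that is D#.

D#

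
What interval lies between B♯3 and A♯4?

Counting letters B–C–D–E–F–G–A gives a seventh.
B#→A# = 10 semitones, 1 narrower than the major seventh (11), so minor.

minor seventh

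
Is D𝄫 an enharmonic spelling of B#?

Yes

Dbb = pitch class 0 and B# = pitch class 0 — the same pitch class, so they are enharmonic equivalents.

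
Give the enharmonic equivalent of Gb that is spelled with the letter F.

Plain F sits 1 semitone below Gb, so on the letter F the same pitch needs a sharp: F#.

F#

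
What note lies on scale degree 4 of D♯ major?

Degree 4 takes the letter 3 steps above D, which is G.
In major, degree 4 sits 5 semitones above the tonic. D# + 5 semitones is pitch class 8, spelled on G as G#.

G#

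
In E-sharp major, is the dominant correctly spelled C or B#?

Each scale degree takes a distinct letter name. Degree 5 of a scale on E must use the letter B.
B# and C are enharmonically the same pitch, but only B# uses the letter B, so it is the correct spelling here.

B#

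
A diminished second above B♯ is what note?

C

A second above B lands on the letter C.
A diminished second spans 0 semitones, so B# moves to pitch class 0. On the letter C that is C.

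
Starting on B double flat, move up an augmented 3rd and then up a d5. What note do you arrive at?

Ab

An augmented third up from Bbb is D (letter D, 5 semitones up).
A diminished fifth up from D is Ab (letter A, 6 semitones up).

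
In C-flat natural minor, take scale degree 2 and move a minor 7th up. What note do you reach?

Scale degree 2 of Cb natural minor is Db.
A minor seventh (10 semitones) above Db lands on the letter C, giving Cb.

Cb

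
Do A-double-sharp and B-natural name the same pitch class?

Yes

A## is pitch class 11; B is pitch class 11.
All spellings map to pitch class 11, so they are enharmonically equivalent.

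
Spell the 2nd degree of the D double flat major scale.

Ebb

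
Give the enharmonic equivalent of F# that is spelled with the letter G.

Gb

F# is pitch class 6. The letter G alone is pitch class 7.
To reach pitch class 6 from G requires an offset of -1 semitone, i.e. flat: Gb.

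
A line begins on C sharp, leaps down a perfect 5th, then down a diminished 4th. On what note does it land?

C##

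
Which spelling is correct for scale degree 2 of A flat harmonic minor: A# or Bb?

Each scale degree takes a distinct letter name. Degree 2 of a scale on A must use the letter B.
Bb and A# are enharmonically the same pitch, but only Bb uses the letter B, so it is the correct spelling here.

Bb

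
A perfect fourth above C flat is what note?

A fourth above C lands on the letter F.
A perfect fourth spans 5 semitones, so Cb moves to pitch class 4. On the letter F that is Fb.

Fb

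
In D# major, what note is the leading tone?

The D# major scale runs D# E# F## G# A# B# C##.
Degree 7 is C##.

C##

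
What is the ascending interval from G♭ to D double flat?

Counting letters G–A–B–C–D gives a fifth.
Gb→Dbb = 6 semitones, 1 narrower than the perfect fifth (7), so diminished.

diminished fifth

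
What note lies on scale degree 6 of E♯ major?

C##

The E# major scale runs E# F## G## A# B# C## D##.
Degree 6 is C##.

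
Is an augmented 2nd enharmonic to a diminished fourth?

No

An augmented second spans 3 semitones; a diminished fourth spans 4.
The spans differ, so they are not enharmonic equivalents.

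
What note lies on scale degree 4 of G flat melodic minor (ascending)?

Cb

The Gb melodic minor (ascending) scale runs Gb Ab Bbb Cb Db Eb F.
Degree 4 is Cb.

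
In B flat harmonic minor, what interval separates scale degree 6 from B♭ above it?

Scale degree 6 of Bb harmonic minor is Gb.
Gb up to Bb: letters G→B make it a third; 4 semitones makes it major.

major third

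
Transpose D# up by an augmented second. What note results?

E##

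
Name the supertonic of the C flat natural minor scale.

Db

Degree 2 takes the letter 1 step above C, which is D.
In natural minor, degree 2 sits 2 semitones above the tonic. Cb + 2 semitones is pitch class 1, spelled on D as Db.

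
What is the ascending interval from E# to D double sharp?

major seventh

The letter names run E→D, a span of 6 letter steps, so the interval is some kind of seventh.
E# to D## is 11 semitones. A major seventh is 11, so 11 makes it major.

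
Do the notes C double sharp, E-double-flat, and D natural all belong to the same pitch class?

C## = pitch class 2 and Ebb = pitch class 2 and D = pitch class 2 — the same pitch class, so they are enharmonic equivalents.

Yes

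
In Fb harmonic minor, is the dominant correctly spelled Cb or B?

Each scale degree takes a distinct letter name. Degree 5 of a scale on F must use the letter C.
Cb and B are enharmonically the same pitch, but only Cb uses the letter C, so it is the correct spelling here.

Cb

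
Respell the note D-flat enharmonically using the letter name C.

C#

Plain C sits 1 semitone below Db, so on the letter C the same pitch needs a sharp: C#.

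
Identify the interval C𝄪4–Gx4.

perfect fifth

Counting letters C–D–E–F–G gives a fifth.
C##→G## = 7 semitones, exactly the perfect fifth.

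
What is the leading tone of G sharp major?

F##

The G# major scale runs G# A# B# C# D# E# F##.
Degree 7 is F##.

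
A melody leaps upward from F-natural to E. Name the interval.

major seventh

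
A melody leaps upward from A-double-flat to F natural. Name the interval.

The letter names run A→F, a span of 5 letter steps, so the interval is some kind of sixth.
Abb to F is 10 semitones. A major sixth is 9, so 10 makes it augmented.

augmented sixth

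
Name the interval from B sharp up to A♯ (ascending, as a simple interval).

minor seventh

The letter names run B→A, a span of 6 letter steps, so the interval is some kind of seventh.
B# to A# is 10 semitones. A major seventh is 11, so 10 makes it minor.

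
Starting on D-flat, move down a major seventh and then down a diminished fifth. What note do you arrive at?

A major seventh down from Db is Ebb (letter E, 11 semitones down).
A diminished fifth down from Ebb is Ab (letter A, 6 semitones down).

Ab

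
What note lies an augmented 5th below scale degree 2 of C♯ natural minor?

G

Scale degree 2 of C# natural minor is D#.
An augmented fifth (8 semitones) below D# lands on the letter G, giving G.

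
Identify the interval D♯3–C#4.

The letter names run D→C, a span of 6 letter steps, so the interval is some kind of seventh.
D# to C# is 10 semitones. A major seventh is 11, so 10 makes it minor.

minor seventh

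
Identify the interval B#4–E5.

Counting letters B–C–D–E gives a fourth.
B#→E = 4 semitones, 1 narrower than the perfect fourth (5), so diminished.

diminished fourth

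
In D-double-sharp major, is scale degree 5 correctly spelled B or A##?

A##

Each scale degree takes a distinct letter name. Degree 5 of a scale on D must use the letter A.
A## and B are enharmonically the same pitch, but only A## uses the letter A, so it is the correct spelling here.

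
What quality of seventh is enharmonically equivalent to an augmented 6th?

An augmented sixth spans 10 semitones.
A seventh spanning 10 semitones is minor (the major seventh is 11).

minor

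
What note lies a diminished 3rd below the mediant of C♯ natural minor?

C##

The mediant of C# natural minor is E.
A diminished third (2 semitones) below E lands on the letter C, giving C##.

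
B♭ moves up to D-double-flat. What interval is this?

diminished third

The letter names run B→D, a span of 2 letter steps, so the interval is some kind of third.
Bb to Dbb is 2 semitones. A major third is 4, so 2 makes it diminished.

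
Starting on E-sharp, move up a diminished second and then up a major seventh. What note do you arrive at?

E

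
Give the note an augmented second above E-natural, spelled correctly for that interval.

F##

A second above E lands on the letter F.
An augmented second spans 3 semitones, so E moves to pitch class 7. On the letter F that is F##.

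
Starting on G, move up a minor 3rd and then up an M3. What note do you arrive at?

D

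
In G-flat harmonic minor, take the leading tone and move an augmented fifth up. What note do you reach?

C#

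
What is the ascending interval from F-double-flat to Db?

Counting letters F–G–A–B–C–D gives a sixth.
Fbb→Db = 10 semitones, 1 wider than the major sixth (9), so augmented.

augmented sixth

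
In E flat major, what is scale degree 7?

D

The Eb major scale runs Eb F G Ab Bb C D.
Degree 7 is D.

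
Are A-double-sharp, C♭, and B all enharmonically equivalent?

Yes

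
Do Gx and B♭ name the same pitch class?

No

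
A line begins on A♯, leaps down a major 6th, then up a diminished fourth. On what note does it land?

F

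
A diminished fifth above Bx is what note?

F##

B up a perfect fifth is F#, so the target letter is F.
From B##, a diminished fifth is 6 semitones up: F##.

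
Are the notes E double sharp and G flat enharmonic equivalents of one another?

Yes

E## is pitch class 6; Gb is pitch class 6.
All spellings map to pitch class 6, so they are enharmonically equivalent.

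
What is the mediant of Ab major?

C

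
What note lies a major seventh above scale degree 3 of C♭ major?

D

Scale degree 3 of Cb major is Eb.
A major seventh (11 semitones) above Eb lands on the letter D, giving D.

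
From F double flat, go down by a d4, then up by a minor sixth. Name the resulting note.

A diminished fourth down from Fbb is Cb (letter C, 4 semitones down).
A minor sixth up from Cb is Abb (letter A, 8 semitones up).

Abb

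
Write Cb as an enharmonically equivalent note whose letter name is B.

Cb is pitch class 11. The letter B alone is pitch class 11.
Pitch class 11 on B needs no accidental: B.

B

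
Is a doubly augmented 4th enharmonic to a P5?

Yes

A doubly augmented fourth spans 7 semitones; a perfect fifth spans 7.
They are enharmonically equivalent.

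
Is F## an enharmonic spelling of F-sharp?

No

Two spellings are enharmonically equivalent only if they share a pitch class.
Here F## → 7, F# → 6; 6 ≠ 7, so they are not.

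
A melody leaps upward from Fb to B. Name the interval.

The letter names run F→B, a span of 3 letter steps, so the interval is some kind of fourth.
Fb to B is 7 semitones. A perfect fourth is 5, so 7 makes it doubly augmented.

doubly augmented fourth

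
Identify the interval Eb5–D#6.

augmented seventh

Counting letters E–F–G–A–B–C–D gives a seventh.
Eb→D# = 12 semitones, 1 wider than the major seventh (11), so augmented.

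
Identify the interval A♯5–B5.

minor second

The letter names run A→B, a span of 1 letter step, so the interval is some kind of second.
A# to B is 1 semitone. A major second is 2, so 1 makes it minor.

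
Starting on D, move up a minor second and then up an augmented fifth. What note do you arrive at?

A minor second up from D is Eb (letter E, 1 semitone up).
An augmented fifth up from Eb is B (letter B, 8 semitones up).

B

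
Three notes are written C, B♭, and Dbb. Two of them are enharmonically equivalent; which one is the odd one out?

Bb

In 12-tone equal temperament, enharmonic equivalents share a pitch class. C is pitch class 0; Bb is pitch class 10; Dbb is pitch class 0.
C and Dbb share pitch class 0, while Bb is pitch class 10.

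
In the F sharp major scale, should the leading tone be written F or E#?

Each scale degree takes a distinct letter name. Degree 7 of a scale on F must use the letter E.
E# and F are enharmonically the same pitch, but only E# uses the letter E, so it is the correct spelling here.

E#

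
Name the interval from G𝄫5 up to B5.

doubly augmented third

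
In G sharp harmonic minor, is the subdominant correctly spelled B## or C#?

C#

Each scale degree takes a distinct letter name. Degree 4 of a scale on G must use the letter C.
C# and B## are enharmonically the same pitch, but only C# uses the letter C, so it is the correct spelling here.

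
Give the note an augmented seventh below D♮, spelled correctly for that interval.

A seventh below D lands on the letter E.
An augmented seventh spans 12 semitones, so D moves to pitch class 2. On the letter E that is Ebb.

Ebb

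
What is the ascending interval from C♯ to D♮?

minor second

Counting letters C–D gives a second.
C#→D = 1 semitone, 1 narrower than the major second (2), so minor.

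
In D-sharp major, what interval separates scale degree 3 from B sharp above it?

perfect fourth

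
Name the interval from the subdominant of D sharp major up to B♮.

The subdominant of D# major is G#.
G# up to B: letters G→B make it a third; 3 semitones makes it minor.

minor third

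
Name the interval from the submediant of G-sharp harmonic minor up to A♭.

The submediant of G# harmonic minor is E.
E up to Ab: letters E→A make it a fourth; 4 semitones makes it diminished.

diminished fourth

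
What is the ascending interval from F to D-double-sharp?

doubly augmented sixth

Counting letters F–G–A–B–C–D gives a sixth.
F→D## = 11 semitones, 2 wider than the major sixth (9), so doubly augmented.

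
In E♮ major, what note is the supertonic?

F#

Degree 2 takes the letter 1 step above E, which is F.
In major, degree 2 sits 2 semitones above the tonic. E + 2 semitones is pitch class 6, spelled on F as F#.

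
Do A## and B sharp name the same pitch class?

No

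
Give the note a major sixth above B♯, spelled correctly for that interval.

G##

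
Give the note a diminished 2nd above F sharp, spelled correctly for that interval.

Gb

A second above F lands on the letter G.
A diminished second spans 0 semitones, so F# moves to pitch class 6. On the letter G that is Gb.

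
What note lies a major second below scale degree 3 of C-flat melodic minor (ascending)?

Scale degree 3 of Cb melodic minor (ascending) is Ebb.
A major second (2 semitones) below Ebb lands on the letter D, giving Dbb.

Dbb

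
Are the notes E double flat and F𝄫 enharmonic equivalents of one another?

No

Two spellings are enharmonically equivalent only if they share a pitch class.
Here Ebb → 2, Fbb → 3; 2 ≠ 3, so they are not.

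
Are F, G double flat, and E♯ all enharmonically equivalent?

F = pitch class 5 and Gbb = pitch class 5 and E# = pitch class 5 — the same pitch class, so they are enharmonic equivalents.

Yes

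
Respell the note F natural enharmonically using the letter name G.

Gbb

Plain G sits 2 semitones above F, so on the letter G the same pitch needs a double flat: Gbb.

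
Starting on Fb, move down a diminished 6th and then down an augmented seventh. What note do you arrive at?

Bbb

A diminished sixth down from Fb is A (letter A, 7 semitones down).
An augmented seventh down from A is Bbb (letter B, 12 semitones down).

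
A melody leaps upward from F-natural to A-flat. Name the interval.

minor third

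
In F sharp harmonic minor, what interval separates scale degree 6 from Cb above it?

diminished seventh

Scale degree 6 of F# harmonic minor is D.
D up to Cb: letters D→C make it a seventh; 9 semitones makes it diminished.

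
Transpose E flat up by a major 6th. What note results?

A sixth above E lands on the letter C.
A major sixth spans 9 semitones, so Eb moves to pitch class 0. On the letter C that is C.

C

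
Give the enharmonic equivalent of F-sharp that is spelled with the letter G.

Gb

F# is pitch class 6. The letter G alone is pitch class 7.
To reach pitch class 6 from G requires an offset of -1 semitone, i.e. flat: Gb.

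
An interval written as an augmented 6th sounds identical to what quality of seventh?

An augmented sixth spans 10 semitones.
A seventh spanning 10 semitones is minor (the major seventh is 11).

minor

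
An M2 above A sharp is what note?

B#

A second above A lands on the letter B.
A major second spans 2 semitones, so A# moves to pitch class 0. On the letter B that is B#.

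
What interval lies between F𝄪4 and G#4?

minor second

The letter names run F→G, a span of 1 letter step, so the interval is some kind of second.
F## to G# is 1 semitone. A major second is 2, so 1 makes it minor.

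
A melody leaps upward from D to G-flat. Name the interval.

The letter names run D→G, a span of 3 letter steps, so the interval is some kind of fourth.
D to Gb is 4 semitones. A perfect fourth is 5, so 4 makes it diminished.

diminished fourth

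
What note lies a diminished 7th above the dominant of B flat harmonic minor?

Ebb

The dominant of Bb harmonic minor is F.
A diminished seventh (9 semitones) above F lands on the letter E, giving Ebb.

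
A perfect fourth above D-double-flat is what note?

Gbb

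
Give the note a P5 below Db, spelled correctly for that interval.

A fifth below D lands on the letter G.
A perfect fifth spans 7 semitones, so Db moves to pitch class 6. On the letter G that is Gb.

Gb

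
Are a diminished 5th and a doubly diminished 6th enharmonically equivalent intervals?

Yes

A diminished fifth spans 6 semitones; a doubly diminished sixth spans 6.
They are enharmonically equivalent.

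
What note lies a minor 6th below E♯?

E down a major sixth is G, so the target letter is G.
From E#, a minor sixth is 8 semitones down: G##.

G##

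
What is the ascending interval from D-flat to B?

Counting letters D–E–F–G–A–B gives a sixth.
Db→B = 10 semitones, 1 wider than the major sixth (9), so augmented.

augmented sixth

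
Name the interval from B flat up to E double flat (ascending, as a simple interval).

diminished fourth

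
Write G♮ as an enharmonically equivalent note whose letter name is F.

G is pitch class 7. The letter F alone is pitch class 5.
To reach pitch class 7 from F requires an offset of +2 semitones, i.e. double sharp: F##.

F##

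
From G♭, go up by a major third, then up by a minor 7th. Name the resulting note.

A major third up from Gb is Bb (letter B, 4 semitones up).
A minor seventh up from Bb is Ab (letter A, 10 semitones up).

Ab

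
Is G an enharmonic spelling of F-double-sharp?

G = pitch class 7 and F## = pitch class 7 — the same pitch class, so they are enharmonic equivalents.

Yes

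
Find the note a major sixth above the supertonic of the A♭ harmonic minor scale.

The supertonic of Ab harmonic minor is Bb.
A major sixth (9 semitones) above Bb lands on the letter G, giving G.

G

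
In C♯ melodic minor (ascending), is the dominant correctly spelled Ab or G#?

G#

Each scale degree takes a distinct letter name. Degree 5 of a scale on C must use the letter G.
G# and Ab are enharmonically the same pitch, but only G# uses the letter G, so it is the correct spelling here.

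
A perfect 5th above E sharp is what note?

B#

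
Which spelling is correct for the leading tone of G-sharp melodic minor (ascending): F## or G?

F##

Each scale degree takes a distinct letter name. Degree 7 of a scale on G must use the letter F.
F## and G are enharmonically the same pitch, but only F## uses the letter F, so it is the correct spelling here.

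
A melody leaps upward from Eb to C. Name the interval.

major sixth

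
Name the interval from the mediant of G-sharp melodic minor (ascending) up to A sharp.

major seventh

The mediant of G# melodic minor (ascending) is B.
B up to A#: letters B→A make it a seventh; 11 semitones makes it major.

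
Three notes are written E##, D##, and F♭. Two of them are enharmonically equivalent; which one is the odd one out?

In 12-tone equal temperament, enharmonic equivalents share a pitch class. E## is pitch class 6; D## is pitch class 4; Fb is pitch class 4.
D## and Fb share pitch class 4, while E## is pitch class 6.

E##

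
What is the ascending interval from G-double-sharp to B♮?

The letter names run G→B, a span of 2 letter steps, so the interval is some kind of third.
G## to B is 2 semitones. A major third is 4, so 2 makes it diminished.

diminished third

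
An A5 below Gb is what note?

Cbb

G down a perfect fifth is C, so the target letter is C.
From Gb, an augmented fifth is 8 semitones down: Cbb.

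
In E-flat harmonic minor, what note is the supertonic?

The Eb harmonic minor scale runs Eb F Gb Ab Bb Cb D.
Degree 2 is F.

F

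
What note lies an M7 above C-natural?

B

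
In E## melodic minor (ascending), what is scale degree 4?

A##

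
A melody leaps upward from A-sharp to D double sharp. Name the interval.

augmented fourth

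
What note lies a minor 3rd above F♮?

Ab

F up a major third is A, so the target letter is A.
From F, a minor third is 3 semitones up: Ab.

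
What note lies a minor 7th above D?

A seventh above D lands on the letter C.
A minor seventh spans 10 semitones, so D moves to pitch class 0. On the letter C that is C.

C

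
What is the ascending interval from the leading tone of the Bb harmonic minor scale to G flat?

diminished seventh

The leading tone of Bb harmonic minor is A.
A up to Gb: letters A→G make it a seventh; 9 semitones makes it diminished.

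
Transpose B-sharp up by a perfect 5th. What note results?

F##

A fifth above B lands on the letter F.
A perfect fifth spans 7 semitones, so B# moves to pitch class 7. On the letter F that is F##.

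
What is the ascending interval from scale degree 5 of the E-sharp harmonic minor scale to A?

Scale degree 5 of E# harmonic minor is B#.
B# up to A: letters B→A make it a seventh; 9 semitones makes it diminished.

diminished seventh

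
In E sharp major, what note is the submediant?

C##

Degree 6 takes the letter 5 steps above E, which is C.
In major, degree 6 sits 9 semitones above the tonic. E# + 9 semitones is pitch class 2, spelled on C as C##.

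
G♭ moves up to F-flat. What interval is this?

minor seventh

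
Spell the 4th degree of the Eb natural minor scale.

Degree 4 takes the letter 3 steps above E, which is A.
In natural minor, degree 4 sits 5 semitones above the tonic. Eb + 5 semitones is pitch class 8, spelled on A as Ab.

Ab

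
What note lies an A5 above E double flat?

Bb

E up a perfect fifth is B, so the target letter is B.
From Ebb, an augmented fifth is 8 semitones up: Bb.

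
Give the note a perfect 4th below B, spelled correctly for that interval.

A fourth below B lands on the letter F.
A perfect fourth spans 5 semitones, so B moves to pitch class 6. On the letter F that is F#.

F#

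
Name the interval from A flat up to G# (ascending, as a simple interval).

The letter names run A→G, a span of 6 letter steps, so the interval is some kind of seventh.
Ab to G# is 12 semitones. A major seventh is 11, so 12 makes it augmented.

augmented seventh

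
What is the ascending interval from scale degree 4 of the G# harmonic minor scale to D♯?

Scale degree 4 of G# harmonic minor is C#.
C# up to D#: letters C→D make it a second; 2 semitones makes it major.

major second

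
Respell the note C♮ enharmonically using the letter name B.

B#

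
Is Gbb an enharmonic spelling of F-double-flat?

No

Gbb is pitch class 5; Fbb is pitch class 3.
The pitch classes differ (5 vs. 3), so they are not enharmonic equivalents.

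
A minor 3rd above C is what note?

Eb

A third above C lands on the letter E.
A minor third spans 3 semitones, so C moves to pitch class 3. On the letter E that is Eb.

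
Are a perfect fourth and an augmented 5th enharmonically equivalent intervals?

No

A perfect fourth spans 5 semitones; an augmented fifth spans 8.
The spans differ, so they are not enharmonic equivalents.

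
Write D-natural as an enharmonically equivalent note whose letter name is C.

C##

Plain C sits 2 semitones below D, so on the letter C the same pitch needs a double sharp: C##.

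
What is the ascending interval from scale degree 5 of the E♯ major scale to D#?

Scale degree 5 of E# major is B#.
B# up to D#: letters B→D make it a third; 3 semitones makes it minor.

minor third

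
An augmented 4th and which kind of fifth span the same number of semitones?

diminished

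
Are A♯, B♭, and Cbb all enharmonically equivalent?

A# is pitch class 10; Bb is pitch class 10; Cbb is pitch class 10.
All spellings map to pitch class 10, so they are enharmonically equivalent.

Yes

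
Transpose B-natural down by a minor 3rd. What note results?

B down a major third is G, so the target letter is G.
From B, a minor third is 3 semitones down: G#.

G#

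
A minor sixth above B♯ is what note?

G#

B up a major sixth is G#, so the target letter is G.
From B#, a minor sixth is 8 semitones up: G#.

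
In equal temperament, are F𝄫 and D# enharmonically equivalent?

Fbb is pitch class 3; D# is pitch class 3.
All spellings map to pitch class 3, so they are enharmonically equivalent.

Yes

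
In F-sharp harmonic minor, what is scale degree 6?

The F# harmonic minor scale runs F# G# A B C# D E#.
Degree 6 is D.

D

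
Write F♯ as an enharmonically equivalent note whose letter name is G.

F# is pitch class 6. The letter G alone is pitch class 7.
To reach pitch class 6 from G requires an offset of -1 semitone, i.e. flat: Gb.

Gb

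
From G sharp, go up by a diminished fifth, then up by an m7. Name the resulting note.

C

A diminished fifth up from G# is D (letter D, 6 semitones up).
A minor seventh up from D is C (letter C, 10 semitones up).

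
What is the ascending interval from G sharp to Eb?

Counting letters G–A–B–C–D–E gives a sixth.
G#→Eb = 7 semitones, 2 narrower than the major sixth (9), so diminished.

diminished sixth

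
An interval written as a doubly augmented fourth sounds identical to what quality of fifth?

perfect

A doubly augmented fourth spans 7 semitones.
A fifth spanning 7 semitones is perfect (the perfect fifth is 7).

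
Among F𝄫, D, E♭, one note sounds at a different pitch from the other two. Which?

D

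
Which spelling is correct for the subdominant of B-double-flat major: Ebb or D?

Each scale degree takes a distinct letter name. Degree 4 of a scale on B must use the letter E.
Ebb and D are enharmonically the same pitch, but only Ebb uses the letter E, so it is the correct spelling here.

Ebb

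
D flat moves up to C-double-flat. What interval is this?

diminished seventh

Counting letters D–E–F–G–A–B–C gives a seventh.
Db→Cbb = 9 semitones, 2 narrower than the major seventh (11), so diminished.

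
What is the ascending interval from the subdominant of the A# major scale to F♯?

The subdominant of A# major is D#.
D# up to F#: letters D→F make it a third; 3 semitones makes it minor.

minor third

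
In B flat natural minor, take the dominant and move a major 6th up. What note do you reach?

D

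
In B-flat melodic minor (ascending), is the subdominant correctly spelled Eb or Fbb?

Each scale degree takes a distinct letter name. Degree 4 of a scale on B must use the letter E.
Eb and Fbb are enharmonically the same pitch, but only Eb uses the letter E, so it is the correct spelling here.

Eb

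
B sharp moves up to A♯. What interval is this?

minor seventh

Counting letters B–C–D–E–F–G–A gives a seventh.
B#→A# = 10 semitones, 1 narrower than the major seventh (11), so minor.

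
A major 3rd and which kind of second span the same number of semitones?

A major third spans 4 semitones.
A second spanning 4 semitones is doubly augmented (the major second is 2).

doubly augmented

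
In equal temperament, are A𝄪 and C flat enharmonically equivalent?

Yes

A## is pitch class 11; Cb is pitch class 11.
All spellings map to pitch class 11, so they are enharmonically equivalent.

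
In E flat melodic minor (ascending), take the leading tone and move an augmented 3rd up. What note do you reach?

F##

The leading tone of Eb melodic minor (ascending) is D.
An augmented third (5 semitones) above D lands on the letter F, giving F##.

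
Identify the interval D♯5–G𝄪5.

augmented fourth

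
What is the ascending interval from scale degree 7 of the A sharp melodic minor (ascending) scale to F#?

diminished seventh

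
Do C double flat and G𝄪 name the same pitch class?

No

Cbb is pitch class 10; G## is pitch class 9.
The pitch classes differ (10 vs. 9), so they are not enharmonic equivalents.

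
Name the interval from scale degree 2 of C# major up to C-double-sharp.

Scale degree 2 of C# major is D#.
D# up to C##: letters D→C make it a seventh; 11 semitones makes it major.

major seventh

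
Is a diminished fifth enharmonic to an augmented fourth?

A diminished fifth spans 6 semitones; an augmented fourth spans 6.
They are enharmonically equivalent.

Yes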